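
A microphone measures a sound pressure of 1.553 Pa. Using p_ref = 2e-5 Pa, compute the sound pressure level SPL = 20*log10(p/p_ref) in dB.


p / p_ref = 1.553 / 2e-5 = 77650
SPL = 20 * log10(77650) = 97.803 dB


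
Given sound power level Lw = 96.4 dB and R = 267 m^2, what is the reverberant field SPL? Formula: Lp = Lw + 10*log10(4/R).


4/R = 4/267 = 0.0149813
Lp = 96.4 + 10*log10(0.0149813) = 78.155 dB


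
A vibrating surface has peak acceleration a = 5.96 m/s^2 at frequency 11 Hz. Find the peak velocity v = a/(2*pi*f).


omega = 2*pi*f = 2*pi*11 = 69.115 rad/s
v = a / omega = 5.96 / 69.115 = 0.086233 m/s


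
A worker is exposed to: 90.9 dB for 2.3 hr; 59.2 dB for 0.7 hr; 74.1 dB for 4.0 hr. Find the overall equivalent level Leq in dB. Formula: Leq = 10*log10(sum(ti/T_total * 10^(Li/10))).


T_total = 2.3 + 0.7 + 4.0 = 7.0 hr
(2.3/7.0) * 10^(90.9/10) = 4.04231e+08
(0.7/7.0) * 10^(59.2/10) = 83176.4
(4.0/7.0) * 10^(74.1/10) = 1.4688e+07
Sum = 4.04231e+08 + 83176.4 + 1.4688e+07 = 4.19002e+08
Leq = 10*log10(4.19002e+08) = 86.222 dB


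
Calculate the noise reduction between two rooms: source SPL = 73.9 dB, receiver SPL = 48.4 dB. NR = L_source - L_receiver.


NR = L_source - L_receiver (difference between source and receiving room levels)
NR = 73.9 - 48.4 = 25.5 dB


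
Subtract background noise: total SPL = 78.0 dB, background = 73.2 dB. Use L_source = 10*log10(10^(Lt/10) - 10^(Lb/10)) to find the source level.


10^(78.0/10) = 6.30957e+07
10^(73.2/10) = 2.0893e+07
Difference = 6.30957e+07 - 2.0893e+07 = 4.22027e+07
L_source = 10*log10(4.22027e+07) = 76.253 dB


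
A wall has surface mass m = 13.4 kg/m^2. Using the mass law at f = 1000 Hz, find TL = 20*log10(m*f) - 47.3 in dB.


m * f = 13.4 * 1000 = 13400
20*log10(13400) = 82.5421 dB
TL = 82.5421 - 47.3 = 35.242 dB


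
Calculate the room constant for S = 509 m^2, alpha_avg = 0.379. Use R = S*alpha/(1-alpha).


R = 509 * 0.379 / (1 - 0.379) = 310.65 m^2


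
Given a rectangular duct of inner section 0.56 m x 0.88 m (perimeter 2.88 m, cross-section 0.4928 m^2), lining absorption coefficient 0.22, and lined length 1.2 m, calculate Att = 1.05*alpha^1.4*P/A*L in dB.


alpha^1.4 = 0.22^1.4 = 0.120058
Attenuation rate = 1.05 * alpha^1.4 * P / A
= 1.05 * 0.120058 * 2.88 / 0.4928 = 0.73672 dB/m
Total Att = 0.73672 * 1.2 = 0.88406 dB


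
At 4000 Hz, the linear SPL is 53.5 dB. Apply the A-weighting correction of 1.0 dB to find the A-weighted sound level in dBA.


A-weighting table: 4000 Hz -> 1.0 dB correction
SPL_A = SPL + correction = 53.5 + (1.0) = 54.5 dBA


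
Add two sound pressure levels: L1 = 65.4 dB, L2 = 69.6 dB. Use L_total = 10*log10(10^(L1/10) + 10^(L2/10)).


10^(65.4/10) = 3.46737e+06
10^(69.6/10) = 9.12011e+06
Sum = 3.46737e+06 + 9.12011e+06 = 1.25875e+07
L_total = 10*log10(1.25875e+07) = 70.999 dB


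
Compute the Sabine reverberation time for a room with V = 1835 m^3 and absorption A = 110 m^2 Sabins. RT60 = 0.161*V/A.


RT60 = 0.161 * 1835 / 110 = 2.6858 s


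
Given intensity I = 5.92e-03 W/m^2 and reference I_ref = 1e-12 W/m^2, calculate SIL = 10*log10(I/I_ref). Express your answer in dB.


I / I_ref = 5.92e-03 / 1e-12 = 5.92e+09
SIL = 10 * log10(5.92e+09) = 97.723 dB


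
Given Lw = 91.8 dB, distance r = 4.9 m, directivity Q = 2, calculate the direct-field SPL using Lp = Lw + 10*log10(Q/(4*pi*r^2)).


4*pi*r^2 = 4*pi*4.9^2 = 301.719 m^2
Q / (4*pi*r^2) = 2 / 301.719 = 0.00662868
Lp = 91.8 + 10*log10(0.00662868) = 70.014 dB


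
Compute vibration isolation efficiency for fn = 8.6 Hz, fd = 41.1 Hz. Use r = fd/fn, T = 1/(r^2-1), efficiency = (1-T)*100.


r = 41.1 / 8.6 = 4.77907
r^2 - 1 = 4.77907^2 - 1 = 21.8395
T = 1/21.8395 = 0.0457886
Efficiency = (1 - 0.0457886)*100 = 95.421 %


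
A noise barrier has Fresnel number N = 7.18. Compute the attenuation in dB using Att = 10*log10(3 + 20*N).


3 + 20*N = 3 + 20*7.18 = 146.6
Att = 10*log10(146.6) = 21.661 dB


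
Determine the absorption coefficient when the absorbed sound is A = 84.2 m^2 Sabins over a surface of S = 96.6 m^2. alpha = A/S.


Absorption coefficient = absorbed power / incident power
alpha = A / S = 84.2 / 96.6 = 0.87164


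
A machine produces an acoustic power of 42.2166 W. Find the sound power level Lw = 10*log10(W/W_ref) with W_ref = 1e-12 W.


W / W_ref = 42.2166 / 1e-12 = 4.22166e+13
Lw = 10 * log10(4.22166e+13) = 136.25 dB


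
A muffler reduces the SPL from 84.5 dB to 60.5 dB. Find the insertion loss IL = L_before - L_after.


Insertion loss = SPL without muffler - SPL with muffler
IL = 84.5 - 60.5 = 24 dB


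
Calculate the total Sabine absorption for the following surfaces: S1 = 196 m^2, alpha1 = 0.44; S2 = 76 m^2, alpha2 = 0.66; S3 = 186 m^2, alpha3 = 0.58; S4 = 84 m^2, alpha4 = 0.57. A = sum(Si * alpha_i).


196 * 0.44 = 86.24
76 * 0.66 = 50.16
186 * 0.58 = 107.88
84 * 0.57 = 47.88
A_total = 86.24 + 50.16 + 107.88 + 47.88 = 292.16 m^2


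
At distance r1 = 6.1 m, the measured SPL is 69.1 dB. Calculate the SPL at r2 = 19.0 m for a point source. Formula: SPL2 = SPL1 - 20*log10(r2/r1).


r2/r1 = 19.0/6.1 = 3.11475
Correction = 20*log10(3.11475) = 9.86846 dB
SPL2 = 69.1 - 9.86846 = 59.232 dB


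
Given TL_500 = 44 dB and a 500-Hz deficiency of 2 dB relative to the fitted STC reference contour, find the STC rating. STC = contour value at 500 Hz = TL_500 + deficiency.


By ASTM E413, STC = value of the fitted reference contour at 500 Hz.
Contour value at 500 Hz = TL_500 + deficiency = 44 + 2 = 46
STC = 46


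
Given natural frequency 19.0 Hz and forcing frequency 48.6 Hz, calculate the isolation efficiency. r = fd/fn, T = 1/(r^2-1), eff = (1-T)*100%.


r = 48.6 / 19.0 = 2.55789
r^2 - 1 = 2.55789^2 - 1 = 5.5428
T = 1/5.5428 = 0.180414
Efficiency = (1 - 0.180414)*100 = 81.959 %


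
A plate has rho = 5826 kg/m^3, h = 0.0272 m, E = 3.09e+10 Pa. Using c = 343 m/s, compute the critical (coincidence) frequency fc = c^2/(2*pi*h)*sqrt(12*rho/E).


12*rho/E = 12*5826/3.09e+10 = 2.26252e-06
sqrt(12*rho/E) = sqrt(2.26252e-06) = 0.00150417
c^2/(2*pi*h) = 343^2/(2*pi*0.0272) = 688398
fc = 688398 * 0.00150417 = 1035.5 Hz


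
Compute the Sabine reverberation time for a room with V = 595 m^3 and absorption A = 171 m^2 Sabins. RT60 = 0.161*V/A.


RT60 = 0.161 * 595 / 171 = 0.5602 s


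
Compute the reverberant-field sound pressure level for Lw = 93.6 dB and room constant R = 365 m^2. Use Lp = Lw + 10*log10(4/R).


4/R = 4/365 = 0.0109589
Lp = 93.6 + 10*log10(0.0109589) = 73.998 dB


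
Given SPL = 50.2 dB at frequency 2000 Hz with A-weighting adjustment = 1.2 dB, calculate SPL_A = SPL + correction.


A-weighting table: 2000 Hz -> 1.2 dB correction
SPL_A = SPL + correction = 50.2 + (1.2) = 51.4 dBA


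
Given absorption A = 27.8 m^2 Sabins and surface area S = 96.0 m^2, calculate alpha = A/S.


Absorption coefficient = absorbed power / incident power
alpha = A / S = 27.8 / 96.0 = 0.28958


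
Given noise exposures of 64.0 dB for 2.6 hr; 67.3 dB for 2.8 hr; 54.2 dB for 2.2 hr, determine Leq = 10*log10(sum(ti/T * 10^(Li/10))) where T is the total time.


T_total = 2.6 + 2.8 + 2.2 = 7.6 hr
(2.6/7.6) * 10^(64.0/10) = 859330
(2.8/7.6) * 10^(67.3/10) = 1.97854e+06
(2.2/7.6) * 10^(54.2/10) = 76139.3
Sum = 859330 + 1.97854e+06 + 76139.3 = 2.91401e+06
Leq = 10*log10(2.91401e+06) = 64.645 dB


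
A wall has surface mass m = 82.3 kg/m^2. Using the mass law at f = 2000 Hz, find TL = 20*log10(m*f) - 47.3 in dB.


m * f = 82.3 * 2000 = 164600
20*log10(164600) = 104.329 dB
TL = 104.329 - 47.3 = 57.029 dB


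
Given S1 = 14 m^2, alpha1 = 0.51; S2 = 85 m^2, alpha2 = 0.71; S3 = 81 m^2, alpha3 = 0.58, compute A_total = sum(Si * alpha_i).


14 * 0.51 = 7.14
85 * 0.71 = 60.35
81 * 0.58 = 46.98
A_total = 7.14 + 60.35 + 46.98 = 114.47 m^2


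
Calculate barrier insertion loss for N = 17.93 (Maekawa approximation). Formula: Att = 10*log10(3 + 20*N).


3 + 20*N = 3 + 20*17.93 = 361.6
Att = 10*log10(361.6) = 25.582 dB


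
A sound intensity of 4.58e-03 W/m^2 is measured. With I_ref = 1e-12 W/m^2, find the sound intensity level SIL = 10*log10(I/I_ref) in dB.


I / I_ref = 4.58e-03 / 1e-12 = 4.58e+09
SIL = 10 * log10(4.58e+09) = 96.609 dB


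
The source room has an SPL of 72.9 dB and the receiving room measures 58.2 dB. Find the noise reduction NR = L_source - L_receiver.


NR = L_source - L_receiver (difference between source and receiving room levels)
NR = 72.9 - 58.2 = 14.7 dB


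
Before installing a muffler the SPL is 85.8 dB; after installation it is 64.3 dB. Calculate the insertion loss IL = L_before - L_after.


Insertion loss = SPL without muffler - SPL with muffler
IL = 85.8 - 64.3 = 21.5 dB


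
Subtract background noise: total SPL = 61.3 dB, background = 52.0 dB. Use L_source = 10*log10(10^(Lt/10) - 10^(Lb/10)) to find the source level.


10^(61.3/10) = 1.34896e+06
10^(52.0/10) = 158489
Difference = 1.34896e+06 - 158489 = 1.19047e+06
L_source = 10*log10(1.19047e+06) = 60.757 dB


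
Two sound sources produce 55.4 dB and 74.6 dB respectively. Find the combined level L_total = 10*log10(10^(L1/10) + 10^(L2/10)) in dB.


10^(55.4/10) = 346737
10^(74.6/10) = 2.88403e+07
Sum = 346737 + 2.88403e+07 = 2.9187e+07
L_total = 10*log10(2.9187e+07) = 74.652 dB


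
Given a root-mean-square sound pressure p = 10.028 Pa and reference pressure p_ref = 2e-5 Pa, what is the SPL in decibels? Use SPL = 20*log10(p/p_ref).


p / p_ref = 10.028 / 2e-5 = 501400
SPL = 20 * log10(501400) = 114 dB


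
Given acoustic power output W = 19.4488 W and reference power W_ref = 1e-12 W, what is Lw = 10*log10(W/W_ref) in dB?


W / W_ref = 19.4488 / 1e-12 = 1.94488e+13
Lw = 10 * log10(1.94488e+13) = 132.89 dB


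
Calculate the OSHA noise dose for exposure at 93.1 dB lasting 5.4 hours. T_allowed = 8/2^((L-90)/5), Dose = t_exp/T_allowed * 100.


T_allowed = 8 / 2^((93.1 - 90)/5) = 5.20537 hr
Dose = 5.4 / 5.20537 * 100 = 103.74 %


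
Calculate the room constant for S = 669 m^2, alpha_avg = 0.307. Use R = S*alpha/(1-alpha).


R = 669 * 0.307 / (1 - 0.307) = 296.37 m^2


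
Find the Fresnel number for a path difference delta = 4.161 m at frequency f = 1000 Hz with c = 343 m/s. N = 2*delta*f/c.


N = 2*delta*f/c = 2*delta/lambda, where lambda = c/f
lambda = 343 / 1000 = 0.343 m
N = 2 * 4.161 / 0.343 = 24.262


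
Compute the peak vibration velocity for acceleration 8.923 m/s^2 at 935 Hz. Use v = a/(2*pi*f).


omega = 2*pi*f = 2*pi*935 = 5874.78 rad/s
v = a / omega = 8.923 / 5874.78 = 0.0015189 m/s


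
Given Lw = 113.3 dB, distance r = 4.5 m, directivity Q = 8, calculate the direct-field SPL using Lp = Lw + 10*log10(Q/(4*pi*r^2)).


4*pi*r^2 = 4*pi*4.5^2 = 254.469 m^2
Q / (4*pi*r^2) = 8 / 254.469 = 0.031438
Lp = 113.3 + 10*log10(0.031438) = 98.275 dB


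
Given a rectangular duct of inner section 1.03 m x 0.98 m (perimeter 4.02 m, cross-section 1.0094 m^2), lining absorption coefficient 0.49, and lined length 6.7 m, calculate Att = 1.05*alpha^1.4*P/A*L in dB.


alpha^1.4 = 0.49^1.4 = 0.368362
Attenuation rate = 1.05 * alpha^1.4 * P / A
= 1.05 * 0.368362 * 4.02 / 1.0094 = 1.54038 dB/m
Total Att = 1.54038 * 6.7 = 10.321 dB


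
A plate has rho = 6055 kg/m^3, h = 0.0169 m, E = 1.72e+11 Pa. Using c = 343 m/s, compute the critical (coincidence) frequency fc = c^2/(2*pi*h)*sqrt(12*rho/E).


12*rho/E = 12*6055/1.72e+11 = 4.22442e-07
sqrt(12*rho/E) = sqrt(4.22442e-07) = 0.000649955
c^2/(2*pi*h) = 343^2/(2*pi*0.0169) = 1.10795e+06
fc = 1.10795e+06 * 0.000649955 = 720.12 Hz


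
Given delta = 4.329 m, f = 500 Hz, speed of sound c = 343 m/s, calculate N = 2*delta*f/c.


N = 2*delta*f/c = 2*delta/lambda, where lambda = c/f
lambda = 343 / 500 = 0.686 m
N = 2 * 4.329 / 0.686 = 12.621


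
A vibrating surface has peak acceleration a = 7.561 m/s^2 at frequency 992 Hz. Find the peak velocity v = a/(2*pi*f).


omega = 2*pi*f = 2*pi*992 = 6232.92 rad/s
v = a / omega = 7.561 / 6232.92 = 0.0012131 m/s


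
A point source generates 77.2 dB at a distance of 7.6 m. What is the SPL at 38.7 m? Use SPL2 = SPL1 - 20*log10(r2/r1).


r2/r1 = 38.7/7.6 = 5.09211
Correction = 20*log10(5.09211) = 14.138 dB
SPL2 = 77.2 - 14.138 = 63.062 dB


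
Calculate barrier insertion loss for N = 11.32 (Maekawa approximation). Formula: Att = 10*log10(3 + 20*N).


3 + 20*N = 3 + 20*11.32 = 229.4
Att = 10*log10(229.4) = 23.606 dB


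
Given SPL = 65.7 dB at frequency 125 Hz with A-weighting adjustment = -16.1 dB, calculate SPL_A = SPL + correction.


A-weighting table: 125 Hz -> -16.1 dB correction
SPL_A = SPL + correction = 65.7 + (-16.1) = 49.6 dBA


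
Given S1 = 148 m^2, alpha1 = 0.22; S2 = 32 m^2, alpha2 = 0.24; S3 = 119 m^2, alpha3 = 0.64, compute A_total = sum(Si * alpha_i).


148 * 0.22 = 32.56
32 * 0.24 = 7.68
119 * 0.64 = 76.16
A_total = 32.56 + 7.68 + 76.16 = 116.4 m^2


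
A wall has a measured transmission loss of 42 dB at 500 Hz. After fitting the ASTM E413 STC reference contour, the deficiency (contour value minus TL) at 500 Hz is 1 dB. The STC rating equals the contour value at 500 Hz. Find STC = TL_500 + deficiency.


By ASTM E413, STC = value of the fitted reference contour at 500 Hz.
Contour value at 500 Hz = TL_500 + deficiency = 42 + 1 = 43
STC = 43


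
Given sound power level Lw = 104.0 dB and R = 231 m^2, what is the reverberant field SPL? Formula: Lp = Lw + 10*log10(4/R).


4/R = 4/231 = 0.017316
Lp = 104.0 + 10*log10(0.017316) = 86.384 dB


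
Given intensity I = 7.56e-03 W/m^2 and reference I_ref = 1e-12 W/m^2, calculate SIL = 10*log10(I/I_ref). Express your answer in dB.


I / I_ref = 7.56e-03 / 1e-12 = 7.56e+09
SIL = 10 * log10(7.56e+09) = 98.785 dB


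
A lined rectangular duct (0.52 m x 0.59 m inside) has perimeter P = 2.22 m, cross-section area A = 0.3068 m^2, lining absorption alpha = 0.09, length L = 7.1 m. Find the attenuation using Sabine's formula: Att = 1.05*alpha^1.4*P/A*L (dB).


alpha^1.4 = 0.09^1.4 = 0.034351
Attenuation rate = 1.05 * alpha^1.4 * P / A
= 1.05 * 0.034351 * 2.22 / 0.3068 = 0.260991 dB/m
Total Att = 0.260991 * 7.1 = 1.853 dB


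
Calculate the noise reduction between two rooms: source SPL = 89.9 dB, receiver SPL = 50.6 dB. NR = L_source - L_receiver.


NR = L_source - L_receiver (difference between source and receiving room levels)
NR = 89.9 - 50.6 = 39.3 dB


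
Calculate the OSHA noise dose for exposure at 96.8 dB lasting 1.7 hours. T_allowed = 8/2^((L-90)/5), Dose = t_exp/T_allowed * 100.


T_allowed = 8 / 2^((96.8 - 90)/5) = 3.11666 hr
Dose = 1.7 / 3.11666 * 100 = 54.546 %


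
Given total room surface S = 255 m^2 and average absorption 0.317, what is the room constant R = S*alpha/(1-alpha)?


R = 255 * 0.317 / (1 - 0.317) = 118.35 m^2


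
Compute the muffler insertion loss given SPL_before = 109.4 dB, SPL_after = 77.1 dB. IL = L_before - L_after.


Insertion loss = SPL without muffler - SPL with muffler
IL = 109.4 - 77.1 = 32.3 dB


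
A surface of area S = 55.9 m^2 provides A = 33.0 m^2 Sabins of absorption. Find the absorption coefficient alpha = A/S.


Absorption coefficient = absorbed power / incident power
alpha = A / S = 33.0 / 55.9 = 0.59034


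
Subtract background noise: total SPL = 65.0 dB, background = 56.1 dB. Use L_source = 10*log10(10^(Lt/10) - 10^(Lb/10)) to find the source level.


10^(65.0/10) = 3.16228e+06
10^(56.1/10) = 407380
Difference = 3.16228e+06 - 407380 = 2.7549e+06
L_source = 10*log10(2.7549e+06) = 64.401 dB


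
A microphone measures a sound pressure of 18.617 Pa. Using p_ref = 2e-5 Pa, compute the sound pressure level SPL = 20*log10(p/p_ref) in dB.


p / p_ref = 18.617 / 2e-5 = 930850
SPL = 20 * log10(930850) = 119.38 dB


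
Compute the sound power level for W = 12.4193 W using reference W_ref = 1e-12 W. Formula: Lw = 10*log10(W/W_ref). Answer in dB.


W / W_ref = 12.4193 / 1e-12 = 1.24193e+13
Lw = 10 * log10(1.24193e+13) = 130.94 dB


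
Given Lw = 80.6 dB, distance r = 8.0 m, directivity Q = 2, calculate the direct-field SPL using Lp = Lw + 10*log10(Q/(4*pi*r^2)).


4*pi*r^2 = 4*pi*8.0^2 = 804.248 m^2
Q / (4*pi*r^2) = 2 / 804.248 = 0.0024868
Lp = 80.6 + 10*log10(0.0024868) = 54.556 dB


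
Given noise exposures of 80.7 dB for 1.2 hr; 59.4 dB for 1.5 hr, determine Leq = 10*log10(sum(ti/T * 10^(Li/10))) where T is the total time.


T_total = 1.2 + 1.5 = 2.7 hr
(1.2/2.7) * 10^(80.7/10) = 5.22177e+07
(1.5/2.7) * 10^(59.4/10) = 483869
Sum = 5.22177e+07 + 483869 = 5.27016e+07
Leq = 10*log10(5.27016e+07) = 77.218 dB


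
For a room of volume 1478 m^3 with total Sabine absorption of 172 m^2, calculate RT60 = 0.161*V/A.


RT60 = 0.161 * 1478 / 172 = 1.3835 s


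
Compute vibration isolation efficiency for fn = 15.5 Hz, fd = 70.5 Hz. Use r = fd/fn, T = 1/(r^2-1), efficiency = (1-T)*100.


r = 70.5 / 15.5 = 4.54839
r^2 - 1 = 4.54839^2 - 1 = 19.6879
T = 1/19.6879 = 0.0507926
Efficiency = (1 - 0.0507926)*100 = 94.921 %


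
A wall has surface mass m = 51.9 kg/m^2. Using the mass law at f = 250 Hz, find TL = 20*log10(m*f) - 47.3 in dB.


m * f = 51.9 * 250 = 12975
20*log10(12975) = 82.2621 dB
TL = 82.2621 - 47.3 = 34.962 dB


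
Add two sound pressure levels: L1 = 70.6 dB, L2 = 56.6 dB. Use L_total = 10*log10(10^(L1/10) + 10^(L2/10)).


10^(70.6/10) = 1.14815e+07
10^(56.6/10) = 457088
Sum = 1.14815e+07 + 457088 = 1.19386e+07
L_total = 10*log10(1.19386e+07) = 70.77 dB


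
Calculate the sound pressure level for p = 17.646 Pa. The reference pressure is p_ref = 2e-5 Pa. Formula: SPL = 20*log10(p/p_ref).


p / p_ref = 17.646 / 2e-5 = 882300
SPL = 20 * log10(882300) = 118.91 dB


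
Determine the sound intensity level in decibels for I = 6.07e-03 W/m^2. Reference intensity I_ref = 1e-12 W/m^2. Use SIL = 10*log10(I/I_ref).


I / I_ref = 6.07e-03 / 1e-12 = 6.07e+09
SIL = 10 * log10(6.07e+09) = 97.832 dB


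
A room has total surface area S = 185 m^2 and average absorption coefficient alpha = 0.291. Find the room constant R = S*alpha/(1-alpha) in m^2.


R = 185 * 0.291 / (1 - 0.291) = 75.931 m^2


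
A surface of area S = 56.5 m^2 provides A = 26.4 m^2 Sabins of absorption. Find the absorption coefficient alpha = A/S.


Absorption coefficient = absorbed power / incident power
alpha = A / S = 26.4 / 56.5 = 0.46726


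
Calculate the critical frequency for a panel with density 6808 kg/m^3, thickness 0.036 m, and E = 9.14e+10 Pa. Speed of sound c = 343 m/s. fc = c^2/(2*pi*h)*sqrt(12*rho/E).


12*rho/E = 12*6808/9.14e+10 = 8.93829e-07
sqrt(12*rho/E) = sqrt(8.93829e-07) = 0.000945425
c^2/(2*pi*h) = 343^2/(2*pi*0.036) = 520123
fc = 520123 * 0.000945425 = 491.74 Hz


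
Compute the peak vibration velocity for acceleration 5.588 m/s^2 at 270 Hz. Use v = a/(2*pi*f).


omega = 2*pi*f = 2*pi*270 = 1696.46 rad/s
v = a / omega = 5.588 / 1696.46 = 0.0032939 m/s


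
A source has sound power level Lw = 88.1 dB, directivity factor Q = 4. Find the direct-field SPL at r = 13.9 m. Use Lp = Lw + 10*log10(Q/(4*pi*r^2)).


4*pi*r^2 = 4*pi*13.9^2 = 2427.95 m^2
Q / (4*pi*r^2) = 4 / 2427.95 = 0.00164748
Lp = 88.1 + 10*log10(0.00164748) = 60.268 dB


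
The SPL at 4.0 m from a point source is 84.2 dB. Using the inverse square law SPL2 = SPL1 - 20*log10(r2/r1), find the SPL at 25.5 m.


r2/r1 = 25.5/4.0 = 6.375
Correction = 20*log10(6.375) = 16.0896 dB
SPL2 = 84.2 - 16.0896 = 68.11 dB


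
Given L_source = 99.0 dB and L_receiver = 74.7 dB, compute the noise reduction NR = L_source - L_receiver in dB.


NR = L_source - L_receiver (difference between source and receiving room levels)
NR = 99.0 - 74.7 = 24.3 dB


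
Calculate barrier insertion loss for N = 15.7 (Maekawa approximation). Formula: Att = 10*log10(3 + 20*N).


3 + 20*N = 3 + 20*15.7 = 317
Att = 10*log10(317) = 25.011 dB


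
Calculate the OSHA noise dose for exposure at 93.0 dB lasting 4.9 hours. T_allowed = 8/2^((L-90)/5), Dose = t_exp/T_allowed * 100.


T_allowed = 8 / 2^((93.0 - 90)/5) = 5.27803 hr
Dose = 4.9 / 5.27803 * 100 = 92.838 %


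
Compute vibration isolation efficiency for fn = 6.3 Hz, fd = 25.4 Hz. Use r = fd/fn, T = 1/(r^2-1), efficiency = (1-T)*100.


r = 25.4 / 6.3 = 4.03175
r^2 - 1 = 4.03175^2 - 1 = 15.255
T = 1/15.255 = 0.0655523
Efficiency = (1 - 0.0655523)*100 = 93.445 %


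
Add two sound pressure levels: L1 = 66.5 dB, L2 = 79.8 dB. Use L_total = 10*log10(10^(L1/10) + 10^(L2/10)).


10^(66.5/10) = 4.46684e+06
10^(79.8/10) = 9.54993e+07
Sum = 4.46684e+06 + 9.54993e+07 = 9.99661e+07
L_total = 10*log10(9.99661e+07) = 79.999 dB


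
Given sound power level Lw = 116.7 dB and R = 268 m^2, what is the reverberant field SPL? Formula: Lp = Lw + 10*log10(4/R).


4/R = 4/268 = 0.0149254
Lp = 116.7 + 10*log10(0.0149254) = 98.439 dB


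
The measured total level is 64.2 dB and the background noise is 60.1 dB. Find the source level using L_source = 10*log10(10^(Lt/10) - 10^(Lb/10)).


10^(64.2/10) = 2.63027e+06
10^(60.1/10) = 1.02329e+06
Difference = 2.63027e+06 - 1.02329e+06 = 1.60698e+06
L_source = 10*log10(1.60698e+06) = 62.06 dB


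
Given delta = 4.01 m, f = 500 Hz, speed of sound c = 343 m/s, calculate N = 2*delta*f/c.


N = 2*delta*f/c = 2*delta/lambda, where lambda = c/f
lambda = 343 / 500 = 0.686 m
N = 2 * 4.01 / 0.686 = 11.691


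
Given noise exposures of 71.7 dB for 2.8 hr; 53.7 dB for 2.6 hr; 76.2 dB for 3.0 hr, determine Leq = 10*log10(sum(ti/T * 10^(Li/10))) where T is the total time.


T_total = 2.8 + 2.6 + 3.0 = 8.4 hr
(2.8/8.4) * 10^(71.7/10) = 4.93036e+06
(2.6/8.4) * 10^(53.7/10) = 72559.5
(3.0/8.4) * 10^(76.2/10) = 1.48882e+07
Sum = 4.93036e+06 + 72559.5 + 1.48882e+07 = 1.98911e+07
Leq = 10*log10(1.98911e+07) = 72.987 dB


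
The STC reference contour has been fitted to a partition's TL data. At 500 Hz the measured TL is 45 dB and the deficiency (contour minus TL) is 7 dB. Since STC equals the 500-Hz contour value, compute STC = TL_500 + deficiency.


By ASTM E413, STC = value of the fitted reference contour at 500 Hz.
Contour value at 500 Hz = TL_500 + deficiency = 45 + 7 = 52
STC = 52


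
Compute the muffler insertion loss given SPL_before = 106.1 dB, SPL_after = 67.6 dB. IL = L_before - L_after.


Insertion loss = SPL without muffler - SPL with muffler
IL = 106.1 - 67.6 = 38.5 dB


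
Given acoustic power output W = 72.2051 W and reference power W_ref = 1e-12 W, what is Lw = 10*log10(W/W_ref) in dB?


W / W_ref = 72.2051 / 1e-12 = 7.22051e+13
Lw = 10 * log10(7.22051e+13) = 138.59 dB


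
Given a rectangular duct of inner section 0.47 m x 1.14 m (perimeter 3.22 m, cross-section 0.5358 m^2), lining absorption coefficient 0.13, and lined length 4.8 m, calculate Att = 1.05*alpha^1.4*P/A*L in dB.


alpha^1.4 = 0.13^1.4 = 0.0574805
Attenuation rate = 1.05 * alpha^1.4 * P / A
= 1.05 * 0.0574805 * 3.22 / 0.5358 = 0.362713 dB/m
Total Att = 0.362713 * 4.8 = 1.741 dB


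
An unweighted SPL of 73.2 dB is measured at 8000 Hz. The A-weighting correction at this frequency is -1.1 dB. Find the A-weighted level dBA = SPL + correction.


A-weighting table: 8000 Hz -> -1.1 dB correction
SPL_A = SPL + correction = 73.2 + (-1.1) = 72.1 dBA


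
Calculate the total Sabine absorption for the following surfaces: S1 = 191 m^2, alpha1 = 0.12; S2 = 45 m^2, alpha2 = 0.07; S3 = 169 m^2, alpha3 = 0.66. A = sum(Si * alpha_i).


191 * 0.12 = 22.92
45 * 0.07 = 3.15
169 * 0.66 = 111.54
A_total = 22.92 + 3.15 + 111.54 = 137.61 m^2


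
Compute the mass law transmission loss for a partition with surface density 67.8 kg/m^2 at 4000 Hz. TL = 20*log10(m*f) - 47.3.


m * f = 67.8 * 4000 = 271200
20*log10(271200) = 108.666 dB
TL = 108.666 - 47.3 = 61.366 dB


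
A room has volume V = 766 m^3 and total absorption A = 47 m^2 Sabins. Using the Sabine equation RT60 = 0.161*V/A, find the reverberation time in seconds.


RT60 = 0.161 * 766 / 47 = 2.624 s


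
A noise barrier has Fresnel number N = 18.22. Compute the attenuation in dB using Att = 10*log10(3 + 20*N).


3 + 20*N = 3 + 20*18.22 = 367.4
Att = 10*log10(367.4) = 25.651 dB


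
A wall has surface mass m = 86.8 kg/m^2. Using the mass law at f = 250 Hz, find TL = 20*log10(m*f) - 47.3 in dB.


m * f = 86.8 * 250 = 21700
20*log10(21700) = 86.7292 dB
TL = 86.7292 - 47.3 = 39.429 dB


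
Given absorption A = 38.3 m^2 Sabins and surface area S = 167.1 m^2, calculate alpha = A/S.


Absorption coefficient = absorbed power / incident power
alpha = A / S = 38.3 / 167.1 = 0.2292


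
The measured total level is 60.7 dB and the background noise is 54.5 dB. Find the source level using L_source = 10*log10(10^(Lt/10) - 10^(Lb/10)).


10^(60.7/10) = 1.1749e+06
10^(54.5/10) = 281838
Difference = 1.1749e+06 - 281838 = 893062
L_source = 10*log10(893062) = 59.509 dB


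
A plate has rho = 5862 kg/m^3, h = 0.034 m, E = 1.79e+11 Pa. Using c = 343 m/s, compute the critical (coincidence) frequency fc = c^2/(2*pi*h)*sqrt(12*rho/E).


12*rho/E = 12*5862/1.79e+11 = 3.92983e-07
sqrt(12*rho/E) = sqrt(3.92983e-07) = 0.000626884
c^2/(2*pi*h) = 343^2/(2*pi*0.034) = 550718
fc = 550718 * 0.000626884 = 345.24 Hz


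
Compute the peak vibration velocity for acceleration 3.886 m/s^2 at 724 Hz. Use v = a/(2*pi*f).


omega = 2*pi*f = 2*pi*724 = 4549.03 rad/s
v = a / omega = 3.886 / 4549.03 = 0.00085425 m/s


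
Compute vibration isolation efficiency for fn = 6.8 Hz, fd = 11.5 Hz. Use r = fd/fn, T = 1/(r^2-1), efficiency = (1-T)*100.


r = 11.5 / 6.8 = 1.69118
r^2 - 1 = 1.69118^2 - 1 = 1.86009
T = 1/1.86009 = 0.537608
Efficiency = (1 - 0.537608)*100 = 46.239 %


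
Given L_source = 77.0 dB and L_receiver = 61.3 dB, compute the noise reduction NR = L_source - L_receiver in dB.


NR = L_source - L_receiver (difference between source and receiving room levels)
NR = 77.0 - 61.3 = 15.7 dB


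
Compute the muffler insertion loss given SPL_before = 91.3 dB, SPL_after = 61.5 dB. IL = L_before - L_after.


Insertion loss = SPL without muffler - SPL with muffler
IL = 91.3 - 61.5 = 29.8 dB


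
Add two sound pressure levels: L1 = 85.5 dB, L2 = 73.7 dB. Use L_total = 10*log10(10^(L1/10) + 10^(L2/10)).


10^(85.5/10) = 3.54813e+08
10^(73.7/10) = 2.34423e+07
Sum = 3.54813e+08 + 2.34423e+07 = 3.78255e+08
L_total = 10*log10(3.78255e+08) = 85.778 dB


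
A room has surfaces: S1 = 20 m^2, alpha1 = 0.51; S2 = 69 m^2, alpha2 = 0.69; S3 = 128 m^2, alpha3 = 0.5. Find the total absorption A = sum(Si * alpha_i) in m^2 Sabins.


20 * 0.51 = 10.2
69 * 0.69 = 47.61
128 * 0.5 = 64
A_total = 10.2 + 47.61 + 64 = 121.81 m^2


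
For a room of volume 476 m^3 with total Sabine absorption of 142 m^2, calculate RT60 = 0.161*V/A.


RT60 = 0.161 * 476 / 142 = 0.53969 s


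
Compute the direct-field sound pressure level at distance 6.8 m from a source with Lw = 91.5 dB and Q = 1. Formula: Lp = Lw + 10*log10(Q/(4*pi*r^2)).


4*pi*r^2 = 4*pi*6.8^2 = 581.069 m^2
Q / (4*pi*r^2) = 1 / 581.069 = 0.00172097
Lp = 91.5 + 10*log10(0.00172097) = 63.858 dB


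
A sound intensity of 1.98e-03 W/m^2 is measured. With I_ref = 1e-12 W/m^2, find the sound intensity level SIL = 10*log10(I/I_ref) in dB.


I / I_ref = 1.98e-03 / 1e-12 = 1.98e+09
SIL = 10 * log10(1.98e+09) = 92.967 dB


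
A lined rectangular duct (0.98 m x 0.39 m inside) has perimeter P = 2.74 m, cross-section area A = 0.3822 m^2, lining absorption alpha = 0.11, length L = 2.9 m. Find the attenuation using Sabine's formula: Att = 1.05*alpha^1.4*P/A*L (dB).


alpha^1.4 = 0.11^1.4 = 0.0454935
Attenuation rate = 1.05 * alpha^1.4 * P / A
= 1.05 * 0.0454935 * 2.74 / 0.3822 = 0.342451 dB/m
Total Att = 0.342451 * 2.9 = 0.99311 dB


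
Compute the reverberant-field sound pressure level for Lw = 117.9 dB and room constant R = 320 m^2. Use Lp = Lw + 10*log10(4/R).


4/R = 4/320 = 0.0125
Lp = 117.9 + 10*log10(0.0125) = 98.869 dB


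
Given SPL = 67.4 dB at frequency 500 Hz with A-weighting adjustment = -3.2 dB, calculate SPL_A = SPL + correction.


A-weighting table: 500 Hz -> -3.2 dB correction
SPL_A = SPL + correction = 67.4 + (-3.2) = 64.2 dBA


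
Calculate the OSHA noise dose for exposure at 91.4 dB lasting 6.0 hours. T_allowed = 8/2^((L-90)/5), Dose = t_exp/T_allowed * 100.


T_allowed = 8 / 2^((91.4 - 90)/5) = 6.58873 hr
Dose = 6.0 / 6.58873 * 100 = 91.065 %


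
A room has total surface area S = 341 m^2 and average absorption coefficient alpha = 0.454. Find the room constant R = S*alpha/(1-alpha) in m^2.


R = 341 * 0.454 / (1 - 0.454) = 283.54 m^2


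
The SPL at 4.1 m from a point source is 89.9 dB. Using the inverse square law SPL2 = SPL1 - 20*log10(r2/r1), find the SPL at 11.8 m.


r2/r1 = 11.8/4.1 = 2.87805
Correction = 20*log10(2.87805) = 9.18197 dB
SPL2 = 89.9 - 9.18197 = 80.718 dB


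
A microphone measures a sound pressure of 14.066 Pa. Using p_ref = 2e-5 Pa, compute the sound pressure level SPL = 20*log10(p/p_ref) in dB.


p / p_ref = 14.066 / 2e-5 = 703300
SPL = 20 * log10(703300) = 116.94 dB


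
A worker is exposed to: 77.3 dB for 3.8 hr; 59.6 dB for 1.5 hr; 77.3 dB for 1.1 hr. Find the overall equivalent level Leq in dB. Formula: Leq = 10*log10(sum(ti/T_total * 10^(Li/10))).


T_total = 3.8 + 1.5 + 1.1 = 6.4 hr
(3.8/6.4) * 10^(77.3/10) = 3.18863e+07
(1.5/6.4) * 10^(59.6/10) = 213753
(1.1/6.4) * 10^(77.3/10) = 9.23023e+06
Sum = 3.18863e+07 + 213753 + 9.23023e+06 = 4.13303e+07
Leq = 10*log10(4.13303e+07) = 76.163 dB


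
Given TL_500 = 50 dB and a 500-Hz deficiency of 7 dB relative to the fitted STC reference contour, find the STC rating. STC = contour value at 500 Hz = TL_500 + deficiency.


By ASTM E413, STC = value of the fitted reference contour at 500 Hz.
Contour value at 500 Hz = TL_500 + deficiency = 50 + 7 = 57
STC = 57


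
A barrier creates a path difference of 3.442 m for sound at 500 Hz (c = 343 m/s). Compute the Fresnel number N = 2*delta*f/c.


N = 2*delta*f/c = 2*delta/lambda, where lambda = c/f
lambda = 343 / 500 = 0.686 m
N = 2 * 3.442 / 0.686 = 10.035


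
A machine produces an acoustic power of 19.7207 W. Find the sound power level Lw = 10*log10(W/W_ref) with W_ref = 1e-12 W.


W / W_ref = 19.7207 / 1e-12 = 1.97207e+13
Lw = 10 * log10(1.97207e+13) = 132.95 dB


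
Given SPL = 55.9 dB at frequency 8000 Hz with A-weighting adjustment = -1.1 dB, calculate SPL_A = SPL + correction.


A-weighting table: 8000 Hz -> -1.1 dB correction
SPL_A = SPL + correction = 55.9 + (-1.1) = 54.8 dBA


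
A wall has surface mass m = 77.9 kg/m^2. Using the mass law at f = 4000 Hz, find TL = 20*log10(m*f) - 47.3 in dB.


m * f = 77.9 * 4000 = 311600
20*log10(311600) = 109.872 dB
TL = 109.872 - 47.3 = 62.572 dB


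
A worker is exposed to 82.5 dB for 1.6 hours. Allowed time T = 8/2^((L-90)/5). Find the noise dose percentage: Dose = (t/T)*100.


T_allowed = 8 / 2^((82.5 - 90)/5) = 22.6274 hr
Dose = 1.6 / 22.6274 * 100 = 7.0711 %


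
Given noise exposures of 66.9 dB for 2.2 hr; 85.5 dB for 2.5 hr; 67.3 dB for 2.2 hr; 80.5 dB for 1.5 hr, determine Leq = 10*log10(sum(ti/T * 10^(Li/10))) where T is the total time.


T_total = 2.2 + 2.5 + 2.2 + 1.5 = 8.4 hr
(2.2/8.4) * 10^(66.9/10) = 1.28275e+06
(2.5/8.4) * 10^(85.5/10) = 1.05599e+08
(2.2/8.4) * 10^(67.3/10) = 1.40651e+06
(1.5/8.4) * 10^(80.5/10) = 2.0036e+07
Sum = 1.28275e+06 + 1.05599e+08 + 1.40651e+06 + 2.0036e+07 = 1.28324e+08
Leq = 10*log10(1.28324e+08) = 81.083 dB


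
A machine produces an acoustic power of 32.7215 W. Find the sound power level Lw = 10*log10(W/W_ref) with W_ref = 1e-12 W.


W / W_ref = 32.7215 / 1e-12 = 3.27215e+13
Lw = 10 * log10(3.27215e+13) = 135.15 dB


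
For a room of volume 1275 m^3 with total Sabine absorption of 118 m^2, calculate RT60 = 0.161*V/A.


RT60 = 0.161 * 1275 / 118 = 1.7396 s


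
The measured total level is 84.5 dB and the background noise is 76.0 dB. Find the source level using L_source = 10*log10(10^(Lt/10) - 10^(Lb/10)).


10^(84.5/10) = 2.81838e+08
10^(76.0/10) = 3.98107e+07
Difference = 2.81838e+08 - 3.98107e+07 = 2.42027e+08
L_source = 10*log10(2.42027e+08) = 83.839 dB


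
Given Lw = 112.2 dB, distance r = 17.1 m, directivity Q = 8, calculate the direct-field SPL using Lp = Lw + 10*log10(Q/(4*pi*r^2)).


4*pi*r^2 = 4*pi*17.1^2 = 3674.53 m^2
Q / (4*pi*r^2) = 8 / 3674.53 = 0.00217715
Lp = 112.2 + 10*log10(0.00217715) = 85.579 dB


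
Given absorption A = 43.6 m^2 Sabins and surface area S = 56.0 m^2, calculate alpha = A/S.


Absorption coefficient = absorbed power / incident power
alpha = A / S = 43.6 / 56.0 = 0.77857


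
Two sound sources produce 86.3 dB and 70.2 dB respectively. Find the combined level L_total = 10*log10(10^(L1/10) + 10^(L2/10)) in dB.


10^(86.3/10) = 4.2658e+08
10^(70.2/10) = 1.04713e+07
Sum = 4.2658e+08 + 1.04713e+07 = 4.37051e+08
L_total = 10*log10(4.37051e+08) = 86.405 dB


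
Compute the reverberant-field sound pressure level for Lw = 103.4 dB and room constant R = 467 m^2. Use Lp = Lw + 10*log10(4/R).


4/R = 4/467 = 0.00856531
Lp = 103.4 + 10*log10(0.00856531) = 82.727 dB


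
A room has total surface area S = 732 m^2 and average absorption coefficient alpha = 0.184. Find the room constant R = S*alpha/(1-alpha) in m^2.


R = 732 * 0.184 / (1 - 0.184) = 165.06 m^2


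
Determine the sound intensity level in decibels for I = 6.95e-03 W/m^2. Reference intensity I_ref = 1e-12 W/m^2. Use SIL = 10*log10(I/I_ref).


I / I_ref = 6.95e-03 / 1e-12 = 6.95e+09
SIL = 10 * log10(6.95e+09) = 98.42 dB


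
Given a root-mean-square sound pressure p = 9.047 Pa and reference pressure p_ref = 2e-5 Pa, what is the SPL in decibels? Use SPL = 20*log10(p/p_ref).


p / p_ref = 9.047 / 2e-5 = 452350
SPL = 20 * log10(452350) = 113.11 dB


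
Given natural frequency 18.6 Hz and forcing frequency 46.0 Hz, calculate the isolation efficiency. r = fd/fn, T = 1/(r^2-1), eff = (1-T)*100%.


r = 46.0 / 18.6 = 2.47312
r^2 - 1 = 2.47312^2 - 1 = 5.11632
T = 1/5.11632 = 0.195453
Efficiency = (1 - 0.195453)*100 = 80.455 %


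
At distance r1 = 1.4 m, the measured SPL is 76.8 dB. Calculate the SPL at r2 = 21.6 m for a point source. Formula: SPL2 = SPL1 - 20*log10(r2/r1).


r2/r1 = 21.6/1.4 = 15.4286
Correction = 20*log10(15.4286) = 23.7665 dB
SPL2 = 76.8 - 23.7665 = 53.033 dB


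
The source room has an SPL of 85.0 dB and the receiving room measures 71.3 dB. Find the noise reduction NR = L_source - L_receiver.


NR = L_source - L_receiver (difference between source and receiving room levels)
NR = 85.0 - 71.3 = 13.7 dB


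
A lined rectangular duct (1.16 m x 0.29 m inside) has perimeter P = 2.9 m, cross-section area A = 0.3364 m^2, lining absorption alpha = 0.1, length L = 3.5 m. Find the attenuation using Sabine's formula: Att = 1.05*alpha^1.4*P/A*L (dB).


alpha^1.4 = 0.1^1.4 = 0.0398107
Attenuation rate = 1.05 * alpha^1.4 * P / A
= 1.05 * 0.0398107 * 2.9 / 0.3364 = 0.360355 dB/m
Total Att = 0.360355 * 3.5 = 1.2612 dB


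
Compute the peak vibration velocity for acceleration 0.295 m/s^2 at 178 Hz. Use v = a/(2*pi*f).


omega = 2*pi*f = 2*pi*178 = 1118.41 rad/s
v = a / omega = 0.295 / 1118.41 = 0.00026377 m/s


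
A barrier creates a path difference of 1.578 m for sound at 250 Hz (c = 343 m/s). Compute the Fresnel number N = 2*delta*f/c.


N = 2*delta*f/c = 2*delta/lambda, where lambda = c/f
lambda = 343 / 250 = 1.372 m
N = 2 * 1.578 / 1.372 = 2.3003


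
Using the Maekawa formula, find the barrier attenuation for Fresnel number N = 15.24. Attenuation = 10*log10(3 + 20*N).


3 + 20*N = 3 + 20*15.24 = 307.8
Att = 10*log10(307.8) = 24.883 dB


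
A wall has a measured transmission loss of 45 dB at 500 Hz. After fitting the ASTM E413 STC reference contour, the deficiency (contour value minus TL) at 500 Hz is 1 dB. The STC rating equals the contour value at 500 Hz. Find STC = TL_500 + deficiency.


By ASTM E413, STC = value of the fitted reference contour at 500 Hz.
Contour value at 500 Hz = TL_500 + deficiency = 45 + 1 = 46
STC = 46


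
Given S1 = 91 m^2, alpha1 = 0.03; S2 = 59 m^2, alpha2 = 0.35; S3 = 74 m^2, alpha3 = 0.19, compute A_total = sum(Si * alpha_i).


91 * 0.03 = 2.73
59 * 0.35 = 20.65
74 * 0.19 = 14.06
A_total = 2.73 + 20.65 + 14.06 = 37.44 m^2


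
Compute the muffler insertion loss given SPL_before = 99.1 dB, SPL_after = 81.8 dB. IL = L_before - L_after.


Insertion loss = SPL without muffler - SPL with muffler
IL = 99.1 - 81.8 = 17.3 dB


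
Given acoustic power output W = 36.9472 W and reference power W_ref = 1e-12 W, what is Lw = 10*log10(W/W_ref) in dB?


W / W_ref = 36.9472 / 1e-12 = 3.69472e+13
Lw = 10 * log10(3.69472e+13) = 135.68 dB


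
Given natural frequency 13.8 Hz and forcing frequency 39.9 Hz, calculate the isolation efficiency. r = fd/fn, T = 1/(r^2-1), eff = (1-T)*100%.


r = 39.9 / 13.8 = 2.8913
r^2 - 1 = 2.8913^2 - 1 = 7.35962
T = 1/7.35962 = 0.135877
Efficiency = (1 - 0.135877)*100 = 86.412 %


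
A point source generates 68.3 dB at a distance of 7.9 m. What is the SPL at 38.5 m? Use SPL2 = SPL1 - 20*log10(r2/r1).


r2/r1 = 38.5/7.9 = 4.87342
Correction = 20*log10(4.87342) = 13.7567 dB
SPL2 = 68.3 - 13.7567 = 54.543 dB


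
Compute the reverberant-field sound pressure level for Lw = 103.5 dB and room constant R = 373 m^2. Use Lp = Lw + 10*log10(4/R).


4/R = 4/373 = 0.0107239
Lp = 103.5 + 10*log10(0.0107239) = 83.804 dB


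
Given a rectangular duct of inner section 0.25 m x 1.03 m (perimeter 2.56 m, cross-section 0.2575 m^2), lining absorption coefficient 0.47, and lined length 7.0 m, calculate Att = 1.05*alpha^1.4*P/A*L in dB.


alpha^1.4 = 0.47^1.4 = 0.347486
Attenuation rate = 1.05 * alpha^1.4 * P / A
= 1.05 * 0.347486 * 2.56 / 0.2575 = 3.62735 dB/m
Total Att = 3.62735 * 7.0 = 25.391 dB


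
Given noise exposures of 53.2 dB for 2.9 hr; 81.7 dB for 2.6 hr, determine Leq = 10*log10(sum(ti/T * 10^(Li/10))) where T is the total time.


T_total = 2.9 + 2.6 = 5.5 hr
(2.9/5.5) * 10^(53.2/10) = 110163
(2.6/5.5) * 10^(81.7/10) = 6.99215e+07
Sum = 110163 + 6.99215e+07 = 7.00317e+07
Leq = 10*log10(7.00317e+07) = 78.453 dB


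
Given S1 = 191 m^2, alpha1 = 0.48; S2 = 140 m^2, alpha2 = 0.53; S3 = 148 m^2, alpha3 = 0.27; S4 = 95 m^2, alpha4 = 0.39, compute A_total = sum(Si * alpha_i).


191 * 0.48 = 91.68
140 * 0.53 = 74.2
148 * 0.27 = 39.96
95 * 0.39 = 37.05
A_total = 91.68 + 74.2 + 39.96 + 37.05 = 242.89 m^2


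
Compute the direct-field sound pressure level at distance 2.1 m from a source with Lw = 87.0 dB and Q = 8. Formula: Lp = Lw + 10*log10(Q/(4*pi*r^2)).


4*pi*r^2 = 4*pi*2.1^2 = 55.4177 m^2
Q / (4*pi*r^2) = 8 / 55.4177 = 0.144358
Lp = 87.0 + 10*log10(0.144358) = 78.594 dB


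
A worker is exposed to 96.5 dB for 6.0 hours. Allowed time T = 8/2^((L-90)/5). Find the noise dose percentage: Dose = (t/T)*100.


T_allowed = 8 / 2^((96.5 - 90)/5) = 3.24901 hr
Dose = 6.0 / 3.24901 * 100 = 184.67 %


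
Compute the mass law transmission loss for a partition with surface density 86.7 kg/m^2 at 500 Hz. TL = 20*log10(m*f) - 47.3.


m * f = 86.7 * 500 = 43350
20*log10(43350) = 92.7398 dB
TL = 92.7398 - 47.3 = 45.44 dB


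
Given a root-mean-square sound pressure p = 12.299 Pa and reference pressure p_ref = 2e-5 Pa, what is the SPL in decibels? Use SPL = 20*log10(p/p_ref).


p / p_ref = 12.299 / 2e-5 = 614950
SPL = 20 * log10(614950) = 115.78 dB


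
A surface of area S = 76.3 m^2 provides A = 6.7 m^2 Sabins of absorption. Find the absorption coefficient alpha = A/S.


Absorption coefficient = absorbed power / incident power
alpha = A / S = 6.7 / 76.3 = 0.087811


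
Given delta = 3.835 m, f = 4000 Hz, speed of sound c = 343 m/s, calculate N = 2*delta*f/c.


N = 2*delta*f/c = 2*delta/lambda, where lambda = c/f
lambda = 343 / 4000 = 0.08575 m
N = 2 * 3.835 / 0.08575 = 89.446
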